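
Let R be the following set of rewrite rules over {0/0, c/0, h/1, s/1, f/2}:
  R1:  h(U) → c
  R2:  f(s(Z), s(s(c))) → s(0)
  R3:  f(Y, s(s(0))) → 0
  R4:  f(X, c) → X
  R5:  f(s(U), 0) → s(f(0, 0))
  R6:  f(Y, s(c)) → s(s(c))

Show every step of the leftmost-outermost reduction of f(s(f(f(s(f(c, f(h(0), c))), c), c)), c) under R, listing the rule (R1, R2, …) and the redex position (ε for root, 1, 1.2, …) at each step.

s(s(c))

1. f(s(f(f(s(f(c, f(h(0), c))), c), c)), c)  →  s(f(f(s(f(c, f(h(0), c))), c), c))   [R4 at ε]
2. s(f(f(s(f(c, f(h(0), c))), c), c))  →  s(f(s(f(c, f(h(0), c))), c))   [R4 at 1]
3. s(f(s(f(c, f(h(0), c))), c))  →  s(s(f(c, f(h(0), c))))   [R4 at 1]
4. s(s(f(c, f(h(0), c))))  →  s(s(f(c, h(0))))   [R4 at 1.1.2]
5. s(s(f(c, h(0))))  →  s(s(f(c, c)))   [R1 at 1.1.2]
6. s(s(f(c, c)))  →  s(s(c))   [R4 at 1.1]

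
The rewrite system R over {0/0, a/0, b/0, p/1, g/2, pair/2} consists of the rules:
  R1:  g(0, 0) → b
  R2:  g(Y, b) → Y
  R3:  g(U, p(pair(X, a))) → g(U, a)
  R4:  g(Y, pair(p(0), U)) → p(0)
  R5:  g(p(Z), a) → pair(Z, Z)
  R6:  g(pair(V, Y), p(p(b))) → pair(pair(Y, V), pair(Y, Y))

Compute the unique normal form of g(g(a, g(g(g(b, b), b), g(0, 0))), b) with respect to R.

1. g(g(a, g(g(g(b, b), b), g(0, 0))), b)  →  g(a, g(g(g(b, b), b), g(0, 0)))   [R2 at ε]
2. g(a, g(g(g(b, b), b), g(0, 0)))  →  g(a, g(g(b, b), g(0, 0)))   [R2 at 2.1]
3. g(a, g(g(b, b), g(0, 0)))  →  g(a, g(b, g(0, 0)))   [R2 at 2.1]
4. g(a, g(b, g(0, 0)))  →  g(a, g(b, b))   [R1 at 2.2]
5. g(a, g(b, b))  →  g(a, b)   [R2 at 2]
6. g(a, b)  →  a   [R2 at ε]

a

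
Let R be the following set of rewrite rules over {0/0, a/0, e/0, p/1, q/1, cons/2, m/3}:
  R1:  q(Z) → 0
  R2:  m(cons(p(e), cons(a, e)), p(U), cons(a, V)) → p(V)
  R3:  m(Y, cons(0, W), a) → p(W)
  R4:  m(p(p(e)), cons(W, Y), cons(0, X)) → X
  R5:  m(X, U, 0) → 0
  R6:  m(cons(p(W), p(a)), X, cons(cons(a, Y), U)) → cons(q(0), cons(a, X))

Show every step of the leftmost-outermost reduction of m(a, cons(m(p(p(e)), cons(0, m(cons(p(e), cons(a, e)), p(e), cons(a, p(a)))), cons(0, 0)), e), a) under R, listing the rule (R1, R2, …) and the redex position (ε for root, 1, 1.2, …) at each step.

1. m(a, cons(m(p(p(e)), cons(0, m(cons(p(e), cons(a, e)), p(e), cons(a, p(a)))), cons(0, 0)), e), a)  →  m(a, cons(0, e), a)   [R4 at 2.1]
2. m(a, cons(0, e), a)  →  p(e)   [R3 at ε]

p(e)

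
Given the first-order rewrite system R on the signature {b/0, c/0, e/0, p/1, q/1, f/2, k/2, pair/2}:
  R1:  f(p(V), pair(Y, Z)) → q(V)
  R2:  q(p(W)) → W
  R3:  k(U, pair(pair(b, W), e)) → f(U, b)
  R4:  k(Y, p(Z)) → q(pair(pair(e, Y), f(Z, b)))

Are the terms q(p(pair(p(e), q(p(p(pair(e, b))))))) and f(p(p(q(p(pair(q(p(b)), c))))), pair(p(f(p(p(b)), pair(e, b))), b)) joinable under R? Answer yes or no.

Reduce t₁ = q(p(pair(p(e), q(p(p(pair(e, b))))))):
1. q(p(pair(p(e), q(p(p(pair(e, b)))))))  →  pair(p(e), q(p(p(pair(e, b)))))   [R2 at ε]
2. pair(p(e), q(p(p(pair(e, b)))))  →  pair(p(e), p(pair(e, b)))   [R2 at 2]

Reduce t₂ = f(p(p(q(p(pair(q(p(b)), c))))), pair(p(f(p(p(b)), pair(e, b))), b)):
1. f(p(p(q(p(pair(q(p(b)), c))))), pair(p(f(p(p(b)), pair(e, b))), b))  →  q(p(q(p(pair(q(p(b)), c)))))   [R1 at ε]
2. q(p(q(p(pair(q(p(b)), c)))))  →  q(p(pair(q(p(b)), c)))   [R2 at ε]
3. q(p(pair(q(p(b)), c)))  →  pair(q(p(b)), c)   [R2 at ε]
4. pair(q(p(b)), c)  →  pair(b, c)   [R2 at 1]

no — NF(t₁) = pair(p(e), p(pair(e, b))), NF(t₂) = pair(b, c)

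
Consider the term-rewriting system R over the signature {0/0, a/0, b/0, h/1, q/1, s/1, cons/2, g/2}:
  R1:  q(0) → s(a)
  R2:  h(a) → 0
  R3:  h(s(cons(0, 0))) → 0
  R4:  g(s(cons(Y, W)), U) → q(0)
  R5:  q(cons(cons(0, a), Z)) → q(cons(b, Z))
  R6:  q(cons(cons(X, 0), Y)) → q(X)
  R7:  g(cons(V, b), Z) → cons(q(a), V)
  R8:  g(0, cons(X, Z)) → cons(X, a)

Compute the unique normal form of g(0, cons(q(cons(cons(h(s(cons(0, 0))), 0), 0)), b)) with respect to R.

cons(s(a), a)

1. g(0, cons(q(cons(cons(h(s(cons(0, 0))), 0), 0)), b))  →  cons(q(cons(cons(h(s(cons(0, 0))), 0), 0)), a)   [R8 at ε]
2. cons(q(cons(cons(h(s(cons(0, 0))), 0), 0)), a)  →  cons(q(h(s(cons(0, 0)))), a)   [R6 at 1]
3. cons(q(h(s(cons(0, 0)))), a)  →  cons(q(0), a)   [R3 at 1.1]
4. cons(q(0), a)  →  cons(s(a), a)   [R1 at 1]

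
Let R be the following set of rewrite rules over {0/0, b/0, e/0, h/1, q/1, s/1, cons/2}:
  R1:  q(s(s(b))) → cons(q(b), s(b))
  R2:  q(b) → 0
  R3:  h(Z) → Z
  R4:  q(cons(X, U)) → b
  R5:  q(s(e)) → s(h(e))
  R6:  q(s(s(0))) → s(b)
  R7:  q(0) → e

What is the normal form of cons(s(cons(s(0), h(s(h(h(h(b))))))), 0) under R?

1. cons(s(cons(s(0), h(s(h(h(h(b))))))), 0)  →  cons(s(cons(s(0), s(h(h(h(b)))))), 0)   [R3 at 1.1.2]
2. cons(s(cons(s(0), s(h(h(h(b)))))), 0)  →  cons(s(cons(s(0), s(h(h(b))))), 0)   [R3 at 1.1.2.1]
3. cons(s(cons(s(0), s(h(h(b))))), 0)  →  cons(s(cons(s(0), s(h(b)))), 0)   [R3 at 1.1.2.1]
4. cons(s(cons(s(0), s(h(b)))), 0)  →  cons(s(cons(s(0), s(b))), 0)   [R3 at 1.1.2.1]

cons(s(cons(s(0), s(b))), 0)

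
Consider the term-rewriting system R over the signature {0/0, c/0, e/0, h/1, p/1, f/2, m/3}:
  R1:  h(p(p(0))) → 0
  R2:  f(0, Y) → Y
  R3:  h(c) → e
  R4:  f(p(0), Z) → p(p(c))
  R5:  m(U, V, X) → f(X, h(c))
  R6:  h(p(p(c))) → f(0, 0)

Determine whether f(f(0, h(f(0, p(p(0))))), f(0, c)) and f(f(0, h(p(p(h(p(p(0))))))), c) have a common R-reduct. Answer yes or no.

Reduce t₁ = f(f(0, h(f(0, p(p(0))))), f(0, c)):
1. f(f(0, h(f(0, p(p(0))))), f(0, c))  →  f(h(f(0, p(p(0)))), f(0, c))   [R2 at 1]
2. f(h(f(0, p(p(0)))), f(0, c))  →  f(h(p(p(0))), f(0, c))   [R2 at 1.1]
3. f(h(p(p(0))), f(0, c))  →  f(0, f(0, c))   [R1 at 1]
4. f(0, f(0, c))  →  f(0, c)   [R2 at ε]
5. f(0, c)  →  c   [R2 at ε]

Reduce t₂ = f(f(0, h(p(p(h(p(p(0))))))), c):
1. f(f(0, h(p(p(h(p(p(0))))))), c)  →  f(h(p(p(h(p(p(0)))))), c)   [R2 at 1]
2. f(h(p(p(h(p(p(0)))))), c)  →  f(h(p(p(0))), c)   [R1 at 1.1.1.1]
3. f(h(p(p(0))), c)  →  f(0, c)   [R1 at 1]
4. f(0, c)  →  c   [R2 at ε]

yes — NF(t₁) = c, NF(t₂) = c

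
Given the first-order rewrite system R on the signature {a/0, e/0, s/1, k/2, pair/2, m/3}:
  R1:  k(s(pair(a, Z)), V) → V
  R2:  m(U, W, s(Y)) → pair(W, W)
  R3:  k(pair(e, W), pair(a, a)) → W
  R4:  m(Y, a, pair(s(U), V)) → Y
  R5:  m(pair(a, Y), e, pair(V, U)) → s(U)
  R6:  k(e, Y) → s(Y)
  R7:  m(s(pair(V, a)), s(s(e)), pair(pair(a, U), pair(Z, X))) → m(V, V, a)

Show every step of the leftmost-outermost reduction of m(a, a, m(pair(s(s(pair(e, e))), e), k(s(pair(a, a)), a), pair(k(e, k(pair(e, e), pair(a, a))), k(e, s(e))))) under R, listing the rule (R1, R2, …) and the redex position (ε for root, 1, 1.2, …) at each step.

1. m(a, a, m(pair(s(s(pair(e, e))), e), k(s(pair(a, a)), a), pair(k(e, k(pair(e, e), pair(a, a))), k(e, s(e)))))  →  m(a, a, m(pair(s(s(pair(e, e))), e), a, pair(k(e, k(pair(e, e), pair(a, a))), k(e, s(e)))))   [R1 at 3.2]
2. m(a, a, m(pair(s(s(pair(e, e))), e), a, pair(k(e, k(pair(e, e), pair(a, a))), k(e, s(e)))))  →  m(a, a, m(pair(s(s(pair(e, e))), e), a, pair(s(k(pair(e, e), pair(a, a))), k(e, s(e)))))   [R6 at 3.3.1]
3. m(a, a, m(pair(s(s(pair(e, e))), e), a, pair(s(k(pair(e, e), pair(a, a))), k(e, s(e)))))  →  m(a, a, pair(s(s(pair(e, e))), e))   [R4 at 3]
4. m(a, a, pair(s(s(pair(e, e))), e))  →  a   [R4 at ε]

a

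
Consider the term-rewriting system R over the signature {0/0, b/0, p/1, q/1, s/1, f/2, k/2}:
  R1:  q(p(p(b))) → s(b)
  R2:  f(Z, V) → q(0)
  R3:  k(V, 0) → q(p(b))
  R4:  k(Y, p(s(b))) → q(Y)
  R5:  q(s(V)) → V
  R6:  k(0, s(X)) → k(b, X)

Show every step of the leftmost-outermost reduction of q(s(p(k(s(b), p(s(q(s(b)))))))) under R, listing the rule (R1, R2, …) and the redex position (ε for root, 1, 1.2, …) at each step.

1. q(s(p(k(s(b), p(s(q(s(b))))))))  →  p(k(s(b), p(s(q(s(b))))))   [R5 at ε]
2. p(k(s(b), p(s(q(s(b))))))  →  p(k(s(b), p(s(b))))   [R5 at 1.2.1.1]
3. p(k(s(b), p(s(b))))  →  p(q(s(b)))   [R4 at 1]
4. p(q(s(b)))  →  p(b)   [R5 at 1]

p(b)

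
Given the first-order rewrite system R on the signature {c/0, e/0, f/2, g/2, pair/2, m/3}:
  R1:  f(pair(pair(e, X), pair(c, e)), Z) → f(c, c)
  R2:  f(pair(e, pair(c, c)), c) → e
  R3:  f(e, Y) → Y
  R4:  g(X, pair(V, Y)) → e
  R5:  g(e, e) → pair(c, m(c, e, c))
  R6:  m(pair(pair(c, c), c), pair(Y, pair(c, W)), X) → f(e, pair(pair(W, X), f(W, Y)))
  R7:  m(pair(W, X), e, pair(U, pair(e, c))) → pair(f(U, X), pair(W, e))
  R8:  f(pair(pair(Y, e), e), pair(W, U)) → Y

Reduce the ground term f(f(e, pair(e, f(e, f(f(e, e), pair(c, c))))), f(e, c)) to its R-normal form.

e

1. f(f(e, pair(e, f(e, f(f(e, e), pair(c, c))))), f(e, c))  →  f(pair(e, f(e, f(f(e, e), pair(c, c)))), f(e, c))   [R3 at 1]
2. f(pair(e, f(e, f(f(e, e), pair(c, c)))), f(e, c))  →  f(pair(e, f(f(e, e), pair(c, c))), f(e, c))   [R3 at 1.2]
3. f(pair(e, f(f(e, e), pair(c, c))), f(e, c))  →  f(pair(e, f(e, pair(c, c))), f(e, c))   [R3 at 1.2.1]
4. f(pair(e, f(e, pair(c, c))), f(e, c))  →  f(pair(e, pair(c, c)), f(e, c))   [R3 at 1.2]
5. f(pair(e, pair(c, c)), f(e, c))  →  f(pair(e, pair(c, c)), c)   [R3 at 2]
6. f(pair(e, pair(c, c)), c)  →  e   [R2 at ε]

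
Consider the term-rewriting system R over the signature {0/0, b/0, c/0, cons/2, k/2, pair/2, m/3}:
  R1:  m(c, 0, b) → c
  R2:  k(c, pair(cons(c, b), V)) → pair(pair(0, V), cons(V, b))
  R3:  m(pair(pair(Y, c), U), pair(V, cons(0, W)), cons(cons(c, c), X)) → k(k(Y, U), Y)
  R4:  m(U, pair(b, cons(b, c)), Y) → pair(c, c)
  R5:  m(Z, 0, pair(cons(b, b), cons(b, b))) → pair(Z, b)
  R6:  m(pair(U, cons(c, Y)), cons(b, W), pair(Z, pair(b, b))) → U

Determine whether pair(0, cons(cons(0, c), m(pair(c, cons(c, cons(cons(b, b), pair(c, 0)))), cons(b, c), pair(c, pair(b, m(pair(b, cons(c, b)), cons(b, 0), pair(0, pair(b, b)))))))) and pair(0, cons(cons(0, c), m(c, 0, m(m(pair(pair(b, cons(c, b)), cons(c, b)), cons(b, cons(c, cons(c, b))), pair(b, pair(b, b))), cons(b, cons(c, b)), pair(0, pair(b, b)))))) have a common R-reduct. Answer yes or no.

yes — NF(t₁) = pair(0, cons(cons(0, c), c)), NF(t₂) = pair(0, cons(cons(0, c), c))

Reduce t₁ = pair(0, cons(cons(0, c), m(pair(c, cons(c, cons(cons(b, b), pair(c, 0)))), cons(b, c), pair(c, pair(b, m(pair(b, cons(c, b)), cons(b, 0), pair(0, pair(b, b)))))))):
1. pair(0, cons(cons(0, c), m(pair(c, cons(c, cons(cons(b, b), pair(c, 0)))), cons(b, c), pair(c, pair(b, m(pair(b, cons(c, b)), cons(b, 0), pair(0, pair(b, b))))))))  →  pair(0, cons(cons(0, c), m(pair(c, cons(c, cons(cons(b, b), pair(c, 0)))), cons(b, c), pair(c, pair(b, b)))))   [R6 at 2.2.3.2.2]
2. pair(0, cons(cons(0, c), m(pair(c, cons(c, cons(cons(b, b), pair(c, 0)))), cons(b, c), pair(c, pair(b, b)))))  →  pair(0, cons(cons(0, c), c))   [R6 at 2.2]

Reduce t₂ = pair(0, cons(cons(0, c), m(c, 0, m(m(pair(pair(b, cons(c, b)), cons(c, b)), cons(b, cons(c, cons(c, b))), pair(b, pair(b, b))), cons(b, cons(c, b)), pair(0, pair(b, b)))))):
1. pair(0, cons(cons(0, c), m(c, 0, m(m(pair(pair(b, cons(c, b)), cons(c, b)), cons(b, cons(c, cons(c, b))), pair(b, pair(b, b))), cons(b, cons(c, b)), pair(0, pair(b, b))))))  →  pair(0, cons(cons(0, c), m(c, 0, m(pair(b, cons(c, b)), cons(b, cons(c, b)), pair(0, pair(b, b))))))   [R6 at 2.2.3.1]
2. pair(0, cons(cons(0, c), m(c, 0, m(pair(b, cons(c, b)), cons(b, cons(c, b)), pair(0, pair(b, b))))))  →  pair(0, cons(cons(0, c), m(c, 0, b)))   [R6 at 2.2.3]
3. pair(0, cons(cons(0, c), m(c, 0, b)))  →  pair(0, cons(cons(0, c), c))   [R1 at 2.2]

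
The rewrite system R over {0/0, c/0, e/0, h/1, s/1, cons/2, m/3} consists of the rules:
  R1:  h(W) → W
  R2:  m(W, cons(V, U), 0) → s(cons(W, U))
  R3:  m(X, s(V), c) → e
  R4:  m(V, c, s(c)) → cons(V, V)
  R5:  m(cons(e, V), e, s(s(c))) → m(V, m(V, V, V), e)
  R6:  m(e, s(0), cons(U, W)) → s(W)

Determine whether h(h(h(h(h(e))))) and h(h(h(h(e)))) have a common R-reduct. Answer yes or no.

yes — NF(t₁) = e, NF(t₂) = e

Reduce t₁ = h(h(h(h(h(e))))):
1. h(h(h(h(h(e)))))  →  h(h(h(h(e))))   [R1 at ε]
2. h(h(h(h(e))))  →  h(h(h(e)))   [R1 at ε]
3. h(h(h(e)))  →  h(h(e))   [R1 at ε]
4. h(h(e))  →  h(e)   [R1 at ε]
5. h(e)  →  e   [R1 at ε]

Reduce t₂ = h(h(h(h(e)))):
1. h(h(h(h(e))))  →  h(h(h(e)))   [R1 at ε]
2. h(h(h(e)))  →  h(h(e))   [R1 at ε]
3. h(h(e))  →  h(e)   [R1 at ε]
4. h(e)  →  e   [R1 at ε]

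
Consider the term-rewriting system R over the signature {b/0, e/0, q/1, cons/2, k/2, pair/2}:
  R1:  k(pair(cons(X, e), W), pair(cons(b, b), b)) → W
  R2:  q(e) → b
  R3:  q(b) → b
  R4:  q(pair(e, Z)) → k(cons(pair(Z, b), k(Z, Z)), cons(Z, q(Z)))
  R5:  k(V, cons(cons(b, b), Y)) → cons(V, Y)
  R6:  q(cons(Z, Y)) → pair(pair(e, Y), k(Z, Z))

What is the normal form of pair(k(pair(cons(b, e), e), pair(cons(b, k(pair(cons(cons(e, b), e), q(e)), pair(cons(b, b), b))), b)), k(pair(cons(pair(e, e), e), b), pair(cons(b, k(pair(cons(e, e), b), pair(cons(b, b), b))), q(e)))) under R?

pair(e, b)

1. pair(k(pair(cons(b, e), e), pair(cons(b, k(pair(cons(cons(e, b), e), q(e)), pair(cons(b, b), b))), b)), k(pair(cons(pair(e, e), e), b), pair(cons(b, k(pair(cons(e, e), b), pair(cons(b, b), b))), q(e))))  →  pair(k(pair(cons(b, e), e), pair(cons(b, q(e)), b)), k(pair(cons(pair(e, e), e), b), pair(cons(b, k(pair(cons(e, e), b), pair(cons(b, b), b))), q(e))))   [R1 at 1.2.1.2]
2. pair(k(pair(cons(b, e), e), pair(cons(b, q(e)), b)), k(pair(cons(pair(e, e), e), b), pair(cons(b, k(pair(cons(e, e), b), pair(cons(b, b), b))), q(e))))  →  pair(k(pair(cons(b, e), e), pair(cons(b, b), b)), k(pair(cons(pair(e, e), e), b), pair(cons(b, k(pair(cons(e, e), b), pair(cons(b, b), b))), q(e))))   [R2 at 1.2.1.2]
3. pair(k(pair(cons(b, e), e), pair(cons(b, b), b)), k(pair(cons(pair(e, e), e), b), pair(cons(b, k(pair(cons(e, e), b), pair(cons(b, b), b))), q(e))))  →  pair(e, k(pair(cons(pair(e, e), e), b), pair(cons(b, k(pair(cons(e, e), b), pair(cons(b, b), b))), q(e))))   [R1 at 1]
4. pair(e, k(pair(cons(pair(e, e), e), b), pair(cons(b, k(pair(cons(e, e), b), pair(cons(b, b), b))), q(e))))  →  pair(e, k(pair(cons(pair(e, e), e), b), pair(cons(b, b), q(e))))   [R1 at 2.2.1.2]
5. pair(e, k(pair(cons(pair(e, e), e), b), pair(cons(b, b), q(e))))  →  pair(e, k(pair(cons(pair(e, e), e), b), pair(cons(b, b), b)))   [R2 at 2.2.2]
6. pair(e, k(pair(cons(pair(e, e), e), b), pair(cons(b, b), b)))  →  pair(e, b)   [R1 at 2]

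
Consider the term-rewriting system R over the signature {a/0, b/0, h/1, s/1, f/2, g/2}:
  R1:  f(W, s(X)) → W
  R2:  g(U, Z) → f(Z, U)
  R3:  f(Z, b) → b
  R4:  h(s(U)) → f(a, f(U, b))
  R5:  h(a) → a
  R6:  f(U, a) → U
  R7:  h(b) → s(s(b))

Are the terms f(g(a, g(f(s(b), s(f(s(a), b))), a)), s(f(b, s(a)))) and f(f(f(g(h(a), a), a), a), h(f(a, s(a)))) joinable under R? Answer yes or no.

Reduce t₁ = f(g(a, g(f(s(b), s(f(s(a), b))), a)), s(f(b, s(a)))):
1. f(g(a, g(f(s(b), s(f(s(a), b))), a)), s(f(b, s(a))))  →  g(a, g(f(s(b), s(f(s(a), b))), a))   [R1 at ε]
2. g(a, g(f(s(b), s(f(s(a), b))), a))  →  f(g(f(s(b), s(f(s(a), b))), a), a)   [R2 at ε]
3. f(g(f(s(b), s(f(s(a), b))), a), a)  →  g(f(s(b), s(f(s(a), b))), a)   [R6 at ε]
4. g(f(s(b), s(f(s(a), b))), a)  →  f(a, f(s(b), s(f(s(a), b))))   [R2 at ε]
5. f(a, f(s(b), s(f(s(a), b))))  →  f(a, s(b))   [R1 at 2]
6. f(a, s(b))  →  a   [R1 at ε]

Reduce t₂ = f(f(f(g(h(a), a), a), a), h(f(a, s(a)))):
1. f(f(f(g(h(a), a), a), a), h(f(a, s(a))))  →  f(f(g(h(a), a), a), h(f(a, s(a))))   [R6 at 1]
2. f(f(g(h(a), a), a), h(f(a, s(a))))  →  f(g(h(a), a), h(f(a, s(a))))   [R6 at 1]
3. f(g(h(a), a), h(f(a, s(a))))  →  f(f(a, h(a)), h(f(a, s(a))))   [R2 at 1]
4. f(f(a, h(a)), h(f(a, s(a))))  →  f(f(a, a), h(f(a, s(a))))   [R5 at 1.2]
5. f(f(a, a), h(f(a, s(a))))  →  f(a, h(f(a, s(a))))   [R6 at 1]
6. f(a, h(f(a, s(a))))  →  f(a, h(a))   [R1 at 2.1]
7. f(a, h(a))  →  f(a, a)   [R5 at 2]
8. f(a, a)  →  a   [R6 at ε]

yes — NF(t₁) = a, NF(t₂) = a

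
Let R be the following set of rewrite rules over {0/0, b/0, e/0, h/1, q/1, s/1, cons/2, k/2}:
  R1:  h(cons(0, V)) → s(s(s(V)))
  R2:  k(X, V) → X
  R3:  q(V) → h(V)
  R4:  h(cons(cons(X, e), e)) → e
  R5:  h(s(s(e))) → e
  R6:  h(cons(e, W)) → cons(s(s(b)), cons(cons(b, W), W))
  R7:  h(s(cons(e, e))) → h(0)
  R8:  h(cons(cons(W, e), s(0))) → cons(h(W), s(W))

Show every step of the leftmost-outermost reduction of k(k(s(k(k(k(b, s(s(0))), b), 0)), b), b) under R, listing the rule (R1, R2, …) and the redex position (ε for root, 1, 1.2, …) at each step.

1. k(k(s(k(k(k(b, s(s(0))), b), 0)), b), b)  →  k(s(k(k(k(b, s(s(0))), b), 0)), b)   [R2 at ε]
2. k(s(k(k(k(b, s(s(0))), b), 0)), b)  →  s(k(k(k(b, s(s(0))), b), 0))   [R2 at ε]
3. s(k(k(k(b, s(s(0))), b), 0))  →  s(k(k(b, s(s(0))), b))   [R2 at 1]
4. s(k(k(b, s(s(0))), b))  →  s(k(b, s(s(0))))   [R2 at 1]
5. s(k(b, s(s(0))))  →  s(b)   [R2 at 1]

s(b)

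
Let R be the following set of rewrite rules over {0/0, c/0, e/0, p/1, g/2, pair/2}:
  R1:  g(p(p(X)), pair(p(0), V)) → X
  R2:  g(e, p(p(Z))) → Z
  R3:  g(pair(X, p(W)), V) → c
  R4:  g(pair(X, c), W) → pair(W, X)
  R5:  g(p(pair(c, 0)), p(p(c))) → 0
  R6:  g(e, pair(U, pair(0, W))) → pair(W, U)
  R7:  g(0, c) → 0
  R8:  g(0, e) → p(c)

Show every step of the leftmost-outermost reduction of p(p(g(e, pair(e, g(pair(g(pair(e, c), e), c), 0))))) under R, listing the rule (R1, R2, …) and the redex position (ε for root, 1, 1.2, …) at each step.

1. p(p(g(e, pair(e, g(pair(g(pair(e, c), e), c), 0)))))  →  p(p(g(e, pair(e, pair(0, g(pair(e, c), e))))))   [R4 at 1.1.2.2]
2. p(p(g(e, pair(e, pair(0, g(pair(e, c), e))))))  →  p(p(pair(g(pair(e, c), e), e)))   [R6 at 1.1]
3. p(p(pair(g(pair(e, c), e), e)))  →  p(p(pair(pair(e, e), e)))   [R4 at 1.1.1]

p(p(pair(pair(e, e), e)))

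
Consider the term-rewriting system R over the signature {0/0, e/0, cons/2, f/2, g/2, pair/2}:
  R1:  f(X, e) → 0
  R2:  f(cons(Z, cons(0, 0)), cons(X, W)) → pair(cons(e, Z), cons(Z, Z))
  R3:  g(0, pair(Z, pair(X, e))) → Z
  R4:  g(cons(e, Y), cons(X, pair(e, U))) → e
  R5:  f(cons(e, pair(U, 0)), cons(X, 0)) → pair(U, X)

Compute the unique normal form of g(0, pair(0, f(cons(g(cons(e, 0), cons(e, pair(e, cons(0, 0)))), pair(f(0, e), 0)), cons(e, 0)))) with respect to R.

1. g(0, pair(0, f(cons(g(cons(e, 0), cons(e, pair(e, cons(0, 0)))), pair(f(0, e), 0)), cons(e, 0))))  →  g(0, pair(0, f(cons(e, pair(f(0, e), 0)), cons(e, 0))))   [R4 at 2.2.1.1]
2. g(0, pair(0, f(cons(e, pair(f(0, e), 0)), cons(e, 0))))  →  g(0, pair(0, pair(f(0, e), e)))   [R5 at 2.2]
3. g(0, pair(0, pair(f(0, e), e)))  →  0   [R3 at ε]

0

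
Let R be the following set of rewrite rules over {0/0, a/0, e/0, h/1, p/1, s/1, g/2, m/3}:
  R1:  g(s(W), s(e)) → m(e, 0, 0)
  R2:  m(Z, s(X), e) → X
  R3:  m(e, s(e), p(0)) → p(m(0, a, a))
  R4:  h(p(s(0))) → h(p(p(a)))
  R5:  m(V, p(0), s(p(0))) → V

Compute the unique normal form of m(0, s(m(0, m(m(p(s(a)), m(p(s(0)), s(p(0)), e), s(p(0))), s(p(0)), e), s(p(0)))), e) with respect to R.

1. m(0, s(m(0, m(m(p(s(a)), m(p(s(0)), s(p(0)), e), s(p(0))), s(p(0)), e), s(p(0)))), e)  →  m(0, m(m(p(s(a)), m(p(s(0)), s(p(0)), e), s(p(0))), s(p(0)), e), s(p(0)))   [R2 at ε]
2. m(0, m(m(p(s(a)), m(p(s(0)), s(p(0)), e), s(p(0))), s(p(0)), e), s(p(0)))  →  m(0, p(0), s(p(0)))   [R2 at 2]
3. m(0, p(0), s(p(0)))  →  0   [R5 at ε]

0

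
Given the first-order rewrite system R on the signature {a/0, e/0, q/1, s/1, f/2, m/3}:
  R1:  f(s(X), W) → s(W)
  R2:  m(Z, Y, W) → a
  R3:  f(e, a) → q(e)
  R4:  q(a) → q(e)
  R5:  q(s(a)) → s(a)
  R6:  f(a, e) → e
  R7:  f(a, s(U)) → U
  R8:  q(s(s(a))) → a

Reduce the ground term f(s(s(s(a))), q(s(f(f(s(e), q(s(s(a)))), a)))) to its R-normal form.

1. f(s(s(s(a))), q(s(f(f(s(e), q(s(s(a)))), a))))  →  s(q(s(f(f(s(e), q(s(s(a)))), a))))   [R1 at ε]
2. s(q(s(f(f(s(e), q(s(s(a)))), a))))  →  s(q(s(f(s(q(s(s(a)))), a))))   [R1 at 1.1.1.1]
3. s(q(s(f(s(q(s(s(a)))), a))))  →  s(q(s(s(a))))   [R1 at 1.1.1]
4. s(q(s(s(a))))  →  s(a)   [R8 at 1]

s(a)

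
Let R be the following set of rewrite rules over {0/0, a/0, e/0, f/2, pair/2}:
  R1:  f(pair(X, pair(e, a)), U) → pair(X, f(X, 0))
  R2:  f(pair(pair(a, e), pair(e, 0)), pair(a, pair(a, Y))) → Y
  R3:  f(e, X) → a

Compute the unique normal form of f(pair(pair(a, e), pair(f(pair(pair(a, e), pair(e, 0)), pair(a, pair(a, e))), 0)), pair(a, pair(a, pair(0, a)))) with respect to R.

pair(0, a)

1. f(pair(pair(a, e), pair(f(pair(pair(a, e), pair(e, 0)), pair(a, pair(a, e))), 0)), pair(a, pair(a, pair(0, a))))  →  f(pair(pair(a, e), pair(e, 0)), pair(a, pair(a, pair(0, a))))   [R2 at 1.2.1]
2. f(pair(pair(a, e), pair(e, 0)), pair(a, pair(a, pair(0, a))))  →  pair(0, a)   [R2 at ε]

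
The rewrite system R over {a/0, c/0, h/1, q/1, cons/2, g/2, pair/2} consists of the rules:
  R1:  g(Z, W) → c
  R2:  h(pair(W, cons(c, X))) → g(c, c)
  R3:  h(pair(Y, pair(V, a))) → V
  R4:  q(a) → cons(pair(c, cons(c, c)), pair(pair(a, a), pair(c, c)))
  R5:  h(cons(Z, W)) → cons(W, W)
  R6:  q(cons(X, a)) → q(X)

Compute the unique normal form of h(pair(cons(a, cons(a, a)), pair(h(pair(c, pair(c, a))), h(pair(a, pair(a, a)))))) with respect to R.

c

1. h(pair(cons(a, cons(a, a)), pair(h(pair(c, pair(c, a))), h(pair(a, pair(a, a))))))  →  h(pair(cons(a, cons(a, a)), pair(c, h(pair(a, pair(a, a))))))   [R3 at 1.2.1]
2. h(pair(cons(a, cons(a, a)), pair(c, h(pair(a, pair(a, a))))))  →  h(pair(cons(a, cons(a, a)), pair(c, a)))   [R3 at 1.2.2]
3. h(pair(cons(a, cons(a, a)), pair(c, a)))  →  c   [R3 at ε]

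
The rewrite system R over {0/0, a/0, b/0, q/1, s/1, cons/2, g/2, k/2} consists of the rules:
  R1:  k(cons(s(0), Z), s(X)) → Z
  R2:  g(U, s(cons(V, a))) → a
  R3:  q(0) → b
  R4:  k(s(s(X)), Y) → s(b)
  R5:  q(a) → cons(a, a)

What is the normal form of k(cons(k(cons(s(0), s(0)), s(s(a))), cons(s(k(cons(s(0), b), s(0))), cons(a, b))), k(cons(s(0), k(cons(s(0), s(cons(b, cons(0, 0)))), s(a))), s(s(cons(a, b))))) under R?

cons(s(b), cons(a, b))

1. k(cons(k(cons(s(0), s(0)), s(s(a))), cons(s(k(cons(s(0), b), s(0))), cons(a, b))), k(cons(s(0), k(cons(s(0), s(cons(b, cons(0, 0)))), s(a))), s(s(cons(a, b)))))  →  k(cons(s(0), cons(s(k(cons(s(0), b), s(0))), cons(a, b))), k(cons(s(0), k(cons(s(0), s(cons(b, cons(0, 0)))), s(a))), s(s(cons(a, b)))))   [R1 at 1.1]
2. k(cons(s(0), cons(s(k(cons(s(0), b), s(0))), cons(a, b))), k(cons(s(0), k(cons(s(0), s(cons(b, cons(0, 0)))), s(a))), s(s(cons(a, b)))))  →  k(cons(s(0), cons(s(b), cons(a, b))), k(cons(s(0), k(cons(s(0), s(cons(b, cons(0, 0)))), s(a))), s(s(cons(a, b)))))   [R1 at 1.2.1.1]
3. k(cons(s(0), cons(s(b), cons(a, b))), k(cons(s(0), k(cons(s(0), s(cons(b, cons(0, 0)))), s(a))), s(s(cons(a, b)))))  →  k(cons(s(0), cons(s(b), cons(a, b))), k(cons(s(0), s(cons(b, cons(0, 0)))), s(a)))   [R1 at 2]
4. k(cons(s(0), cons(s(b), cons(a, b))), k(cons(s(0), s(cons(b, cons(0, 0)))), s(a)))  →  k(cons(s(0), cons(s(b), cons(a, b))), s(cons(b, cons(0, 0))))   [R1 at 2]
5. k(cons(s(0), cons(s(b), cons(a, b))), s(cons(b, cons(0, 0))))  →  cons(s(b), cons(a, b))   [R1 at ε]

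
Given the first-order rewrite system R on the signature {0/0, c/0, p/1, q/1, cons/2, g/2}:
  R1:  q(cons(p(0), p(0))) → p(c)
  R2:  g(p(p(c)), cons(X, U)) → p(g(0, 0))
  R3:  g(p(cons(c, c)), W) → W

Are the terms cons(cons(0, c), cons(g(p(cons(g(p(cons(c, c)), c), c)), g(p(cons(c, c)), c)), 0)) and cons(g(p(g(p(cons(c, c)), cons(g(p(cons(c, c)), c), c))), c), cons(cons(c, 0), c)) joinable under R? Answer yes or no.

Reduce t₁ = cons(cons(0, c), cons(g(p(cons(g(p(cons(c, c)), c), c)), g(p(cons(c, c)), c)), 0)):
1. cons(cons(0, c), cons(g(p(cons(g(p(cons(c, c)), c), c)), g(p(cons(c, c)), c)), 0))  →  cons(cons(0, c), cons(g(p(cons(c, c)), g(p(cons(c, c)), c)), 0))   [R3 at 2.1.1.1.1]
2. cons(cons(0, c), cons(g(p(cons(c, c)), g(p(cons(c, c)), c)), 0))  →  cons(cons(0, c), cons(g(p(cons(c, c)), c), 0))   [R3 at 2.1]
3. cons(cons(0, c), cons(g(p(cons(c, c)), c), 0))  →  cons(cons(0, c), cons(c, 0))   [R3 at 2.1]

Reduce t₂ = cons(g(p(g(p(cons(c, c)), cons(g(p(cons(c, c)), c), c))), c), cons(cons(c, 0), c)):
1. cons(g(p(g(p(cons(c, c)), cons(g(p(cons(c, c)), c), c))), c), cons(cons(c, 0), c))  →  cons(g(p(cons(g(p(cons(c, c)), c), c)), c), cons(cons(c, 0), c))   [R3 at 1.1.1]
2. cons(g(p(cons(g(p(cons(c, c)), c), c)), c), cons(cons(c, 0), c))  →  cons(g(p(cons(c, c)), c), cons(cons(c, 0), c))   [R3 at 1.1.1.1]
3. cons(g(p(cons(c, c)), c), cons(cons(c, 0), c))  →  cons(c, cons(cons(c, 0), c))   [R3 at 1]

no — NF(t₁) = cons(cons(0, c), cons(c, 0)), NF(t₂) = cons(c, cons(cons(c, 0), c))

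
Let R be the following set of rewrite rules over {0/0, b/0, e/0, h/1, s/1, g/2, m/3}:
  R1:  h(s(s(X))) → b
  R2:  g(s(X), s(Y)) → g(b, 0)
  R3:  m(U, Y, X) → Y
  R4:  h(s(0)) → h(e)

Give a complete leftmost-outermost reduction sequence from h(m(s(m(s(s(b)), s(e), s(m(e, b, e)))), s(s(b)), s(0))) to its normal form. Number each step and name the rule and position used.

1. h(m(s(m(s(s(b)), s(e), s(m(e, b, e)))), s(s(b)), s(0)))  →  h(s(s(b)))   [R3 at 1]
2. h(s(s(b)))  →  b   [R1 at ε]

b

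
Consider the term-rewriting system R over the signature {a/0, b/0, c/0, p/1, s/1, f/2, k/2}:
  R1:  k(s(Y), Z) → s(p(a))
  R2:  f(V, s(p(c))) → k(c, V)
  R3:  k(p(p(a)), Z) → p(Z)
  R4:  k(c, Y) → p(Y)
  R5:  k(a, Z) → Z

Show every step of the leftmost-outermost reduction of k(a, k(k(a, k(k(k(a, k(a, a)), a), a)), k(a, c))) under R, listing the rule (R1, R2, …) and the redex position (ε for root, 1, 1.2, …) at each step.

1. k(a, k(k(a, k(k(k(a, k(a, a)), a), a)), k(a, c)))  →  k(k(a, k(k(k(a, k(a, a)), a), a)), k(a, c))   [R5 at ε]
2. k(k(a, k(k(k(a, k(a, a)), a), a)), k(a, c))  →  k(k(k(k(a, k(a, a)), a), a), k(a, c))   [R5 at 1]
3. k(k(k(k(a, k(a, a)), a), a), k(a, c))  →  k(k(k(k(a, a), a), a), k(a, c))   [R5 at 1.1.1]
4. k(k(k(k(a, a), a), a), k(a, c))  →  k(k(k(a, a), a), k(a, c))   [R5 at 1.1.1]
5. k(k(k(a, a), a), k(a, c))  →  k(k(a, a), k(a, c))   [R5 at 1.1]
6. k(k(a, a), k(a, c))  →  k(a, k(a, c))   [R5 at 1]
7. k(a, k(a, c))  →  k(a, c)   [R5 at ε]
8. k(a, c)  →  c   [R5 at ε]

c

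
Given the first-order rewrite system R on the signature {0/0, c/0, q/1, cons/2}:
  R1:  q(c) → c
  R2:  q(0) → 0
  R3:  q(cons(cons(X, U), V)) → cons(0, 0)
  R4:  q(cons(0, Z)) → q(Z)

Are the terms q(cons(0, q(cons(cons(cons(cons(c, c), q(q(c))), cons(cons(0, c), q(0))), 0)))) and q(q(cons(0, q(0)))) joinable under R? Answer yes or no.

Reduce t₁ = q(cons(0, q(cons(cons(cons(cons(c, c), q(q(c))), cons(cons(0, c), q(0))), 0)))):
1. q(cons(0, q(cons(cons(cons(cons(c, c), q(q(c))), cons(cons(0, c), q(0))), 0))))  →  q(q(cons(cons(cons(cons(c, c), q(q(c))), cons(cons(0, c), q(0))), 0)))   [R4 at ε]
2. q(q(cons(cons(cons(cons(c, c), q(q(c))), cons(cons(0, c), q(0))), 0)))  →  q(cons(0, 0))   [R3 at 1]
3. q(cons(0, 0))  →  q(0)   [R4 at ε]
4. q(0)  →  0   [R2 at ε]

Reduce t₂ = q(q(cons(0, q(0)))):
1. q(q(cons(0, q(0))))  →  q(q(q(0)))   [R4 at 1]
2. q(q(q(0)))  →  q(q(0))   [R2 at 1.1]
3. q(q(0))  →  q(0)   [R2 at 1]
4. q(0)  →  0   [R2 at ε]

yes — NF(t₁) = 0, NF(t₂) = 0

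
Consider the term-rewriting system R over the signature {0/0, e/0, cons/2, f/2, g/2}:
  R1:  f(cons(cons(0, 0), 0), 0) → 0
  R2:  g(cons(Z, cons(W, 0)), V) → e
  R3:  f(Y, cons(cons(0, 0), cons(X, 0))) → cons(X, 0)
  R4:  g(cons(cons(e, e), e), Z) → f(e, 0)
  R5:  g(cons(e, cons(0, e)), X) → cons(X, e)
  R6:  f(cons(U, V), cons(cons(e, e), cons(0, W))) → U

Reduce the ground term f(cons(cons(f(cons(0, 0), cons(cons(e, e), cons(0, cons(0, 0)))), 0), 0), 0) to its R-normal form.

0

1. f(cons(cons(f(cons(0, 0), cons(cons(e, e), cons(0, cons(0, 0)))), 0), 0), 0)  →  f(cons(cons(0, 0), 0), 0)   [R6 at 1.1.1]
2. f(cons(cons(0, 0), 0), 0)  →  0   [R1 at ε]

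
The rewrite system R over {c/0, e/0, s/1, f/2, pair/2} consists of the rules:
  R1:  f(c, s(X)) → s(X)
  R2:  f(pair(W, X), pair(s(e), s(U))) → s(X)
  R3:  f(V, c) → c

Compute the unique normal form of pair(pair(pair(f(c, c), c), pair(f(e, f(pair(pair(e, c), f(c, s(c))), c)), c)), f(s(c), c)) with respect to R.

1. pair(pair(pair(f(c, c), c), pair(f(e, f(pair(pair(e, c), f(c, s(c))), c)), c)), f(s(c), c))  →  pair(pair(pair(c, c), pair(f(e, f(pair(pair(e, c), f(c, s(c))), c)), c)), f(s(c), c))   [R3 at 1.1.1]
2. pair(pair(pair(c, c), pair(f(e, f(pair(pair(e, c), f(c, s(c))), c)), c)), f(s(c), c))  →  pair(pair(pair(c, c), pair(f(e, c), c)), f(s(c), c))   [R3 at 1.2.1.2]
3. pair(pair(pair(c, c), pair(f(e, c), c)), f(s(c), c))  →  pair(pair(pair(c, c), pair(c, c)), f(s(c), c))   [R3 at 1.2.1]
4. pair(pair(pair(c, c), pair(c, c)), f(s(c), c))  →  pair(pair(pair(c, c), pair(c, c)), c)   [R3 at 2]

pair(pair(pair(c, c), pair(c, c)), c)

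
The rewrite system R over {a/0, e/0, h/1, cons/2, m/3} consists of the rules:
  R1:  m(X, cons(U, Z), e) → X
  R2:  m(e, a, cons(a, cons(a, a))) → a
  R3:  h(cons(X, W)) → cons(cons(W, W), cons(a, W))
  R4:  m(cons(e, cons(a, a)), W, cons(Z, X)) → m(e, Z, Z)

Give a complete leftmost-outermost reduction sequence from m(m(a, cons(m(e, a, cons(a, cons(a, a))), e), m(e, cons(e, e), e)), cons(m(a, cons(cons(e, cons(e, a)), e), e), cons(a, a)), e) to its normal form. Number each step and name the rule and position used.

a

1. m(m(a, cons(m(e, a, cons(a, cons(a, a))), e), m(e, cons(e, e), e)), cons(m(a, cons(cons(e, cons(e, a)), e), e), cons(a, a)), e)  →  m(a, cons(m(e, a, cons(a, cons(a, a))), e), m(e, cons(e, e), e))   [R1 at ε]
2. m(a, cons(m(e, a, cons(a, cons(a, a))), e), m(e, cons(e, e), e))  →  m(a, cons(a, e), m(e, cons(e, e), e))   [R2 at 2.1]
3. m(a, cons(a, e), m(e, cons(e, e), e))  →  m(a, cons(a, e), e)   [R1 at 3]
4. m(a, cons(a, e), e)  →  a   [R1 at ε]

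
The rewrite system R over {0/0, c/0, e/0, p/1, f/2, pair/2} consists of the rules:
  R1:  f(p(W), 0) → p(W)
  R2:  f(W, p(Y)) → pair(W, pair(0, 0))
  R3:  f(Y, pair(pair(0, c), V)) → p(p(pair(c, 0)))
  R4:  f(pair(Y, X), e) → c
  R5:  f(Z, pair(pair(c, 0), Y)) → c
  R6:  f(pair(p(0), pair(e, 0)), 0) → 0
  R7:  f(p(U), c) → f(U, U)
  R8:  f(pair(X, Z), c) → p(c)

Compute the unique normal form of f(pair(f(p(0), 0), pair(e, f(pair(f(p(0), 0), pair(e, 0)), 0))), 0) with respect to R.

0

1. f(pair(f(p(0), 0), pair(e, f(pair(f(p(0), 0), pair(e, 0)), 0))), 0)  →  f(pair(p(0), pair(e, f(pair(f(p(0), 0), pair(e, 0)), 0))), 0)   [R1 at 1.1]
2. f(pair(p(0), pair(e, f(pair(f(p(0), 0), pair(e, 0)), 0))), 0)  →  f(pair(p(0), pair(e, f(pair(p(0), pair(e, 0)), 0))), 0)   [R1 at 1.2.2.1.1]
3. f(pair(p(0), pair(e, f(pair(p(0), pair(e, 0)), 0))), 0)  →  f(pair(p(0), pair(e, 0)), 0)   [R6 at 1.2.2]
4. f(pair(p(0), pair(e, 0)), 0)  →  0   [R6 at ε]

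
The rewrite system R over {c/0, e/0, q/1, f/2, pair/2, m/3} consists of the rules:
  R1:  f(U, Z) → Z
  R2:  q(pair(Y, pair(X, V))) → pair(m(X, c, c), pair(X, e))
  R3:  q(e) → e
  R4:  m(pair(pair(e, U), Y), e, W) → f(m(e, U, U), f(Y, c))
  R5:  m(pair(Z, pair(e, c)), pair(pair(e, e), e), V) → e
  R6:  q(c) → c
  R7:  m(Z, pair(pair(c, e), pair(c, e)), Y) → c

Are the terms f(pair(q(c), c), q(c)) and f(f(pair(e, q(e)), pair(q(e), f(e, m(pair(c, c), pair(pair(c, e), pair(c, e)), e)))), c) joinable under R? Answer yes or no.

yes — NF(t₁) = c, NF(t₂) = c

Reduce t₁ = f(pair(q(c), c), q(c)):
1. f(pair(q(c), c), q(c))  →  q(c)   [R1 at ε]
2. q(c)  →  c   [R6 at ε]

Reduce t₂ = f(f(pair(e, q(e)), pair(q(e), f(e, m(pair(c, c), pair(pair(c, e), pair(c, e)), e)))), c):
1. f(f(pair(e, q(e)), pair(q(e), f(e, m(pair(c, c), pair(pair(c, e), pair(c, e)), e)))), c)  →  c   [R1 at ε]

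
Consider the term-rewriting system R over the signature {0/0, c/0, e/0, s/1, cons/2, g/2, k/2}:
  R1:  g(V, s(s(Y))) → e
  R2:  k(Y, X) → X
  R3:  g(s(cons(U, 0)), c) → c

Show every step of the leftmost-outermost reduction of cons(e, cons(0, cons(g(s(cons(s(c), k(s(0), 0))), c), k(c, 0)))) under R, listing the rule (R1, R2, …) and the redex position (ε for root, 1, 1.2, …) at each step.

1. cons(e, cons(0, cons(g(s(cons(s(c), k(s(0), 0))), c), k(c, 0))))  →  cons(e, cons(0, cons(g(s(cons(s(c), 0)), c), k(c, 0))))   [R2 at 2.2.1.1.1.2]
2. cons(e, cons(0, cons(g(s(cons(s(c), 0)), c), k(c, 0))))  →  cons(e, cons(0, cons(c, k(c, 0))))   [R3 at 2.2.1]
3. cons(e, cons(0, cons(c, k(c, 0))))  →  cons(e, cons(0, cons(c, 0)))   [R2 at 2.2.2]

cons(e, cons(0, cons(c, 0)))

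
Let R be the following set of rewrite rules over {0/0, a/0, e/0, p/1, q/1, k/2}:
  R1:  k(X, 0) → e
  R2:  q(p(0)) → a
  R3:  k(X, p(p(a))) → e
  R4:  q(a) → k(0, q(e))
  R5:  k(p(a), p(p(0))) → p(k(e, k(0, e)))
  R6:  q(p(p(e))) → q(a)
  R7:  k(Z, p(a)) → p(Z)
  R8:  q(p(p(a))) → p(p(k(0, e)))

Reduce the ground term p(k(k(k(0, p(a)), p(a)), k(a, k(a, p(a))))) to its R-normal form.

1. p(k(k(k(0, p(a)), p(a)), k(a, k(a, p(a)))))  →  p(k(p(k(0, p(a))), k(a, k(a, p(a)))))   [R7 at 1.1]
2. p(k(p(k(0, p(a))), k(a, k(a, p(a)))))  →  p(k(p(p(0)), k(a, k(a, p(a)))))   [R7 at 1.1.1]
3. p(k(p(p(0)), k(a, k(a, p(a)))))  →  p(k(p(p(0)), k(a, p(a))))   [R7 at 1.2.2]
4. p(k(p(p(0)), k(a, p(a))))  →  p(k(p(p(0)), p(a)))   [R7 at 1.2]
5. p(k(p(p(0)), p(a)))  →  p(p(p(p(0))))   [R7 at 1]

p(p(p(p(0))))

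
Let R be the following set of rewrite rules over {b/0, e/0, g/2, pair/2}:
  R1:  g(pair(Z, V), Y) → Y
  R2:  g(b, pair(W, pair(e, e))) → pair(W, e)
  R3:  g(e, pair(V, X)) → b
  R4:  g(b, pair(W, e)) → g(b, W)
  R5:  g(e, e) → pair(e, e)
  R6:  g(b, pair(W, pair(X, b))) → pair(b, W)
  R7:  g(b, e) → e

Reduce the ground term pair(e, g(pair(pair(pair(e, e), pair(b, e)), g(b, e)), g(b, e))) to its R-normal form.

1. pair(e, g(pair(pair(pair(e, e), pair(b, e)), g(b, e)), g(b, e)))  →  pair(e, g(b, e))   [R1 at 2]
2. pair(e, g(b, e))  →  pair(e, e)   [R7 at 2]

pair(e, e)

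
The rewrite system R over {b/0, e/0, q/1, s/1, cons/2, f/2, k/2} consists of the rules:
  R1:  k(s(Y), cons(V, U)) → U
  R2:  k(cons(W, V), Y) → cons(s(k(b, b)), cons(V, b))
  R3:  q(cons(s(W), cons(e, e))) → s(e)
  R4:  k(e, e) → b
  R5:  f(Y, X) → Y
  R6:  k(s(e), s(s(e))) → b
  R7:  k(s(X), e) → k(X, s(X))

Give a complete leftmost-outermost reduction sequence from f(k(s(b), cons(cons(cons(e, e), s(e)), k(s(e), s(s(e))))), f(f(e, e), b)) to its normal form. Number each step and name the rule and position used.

1. f(k(s(b), cons(cons(cons(e, e), s(e)), k(s(e), s(s(e))))), f(f(e, e), b))  →  k(s(b), cons(cons(cons(e, e), s(e)), k(s(e), s(s(e)))))   [R5 at ε]
2. k(s(b), cons(cons(cons(e, e), s(e)), k(s(e), s(s(e)))))  →  k(s(e), s(s(e)))   [R1 at ε]
3. k(s(e), s(s(e)))  →  b   [R6 at ε]

b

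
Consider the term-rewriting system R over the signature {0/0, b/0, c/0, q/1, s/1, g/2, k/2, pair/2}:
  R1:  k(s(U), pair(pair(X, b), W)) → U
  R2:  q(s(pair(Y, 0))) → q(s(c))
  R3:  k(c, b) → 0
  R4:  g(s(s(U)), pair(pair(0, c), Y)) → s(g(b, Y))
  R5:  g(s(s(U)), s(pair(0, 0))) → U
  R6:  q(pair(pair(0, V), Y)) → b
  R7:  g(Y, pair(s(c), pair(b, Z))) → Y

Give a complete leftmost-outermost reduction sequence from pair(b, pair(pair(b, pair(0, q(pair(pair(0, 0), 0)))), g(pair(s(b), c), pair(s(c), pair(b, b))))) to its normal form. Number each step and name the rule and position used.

pair(b, pair(pair(b, pair(0, b)), pair(s(b), c)))

1. pair(b, pair(pair(b, pair(0, q(pair(pair(0, 0), 0)))), g(pair(s(b), c), pair(s(c), pair(b, b)))))  →  pair(b, pair(pair(b, pair(0, b)), g(pair(s(b), c), pair(s(c), pair(b, b)))))   [R6 at 2.1.2.2]
2. pair(b, pair(pair(b, pair(0, b)), g(pair(s(b), c), pair(s(c), pair(b, b)))))  →  pair(b, pair(pair(b, pair(0, b)), pair(s(b), c)))   [R7 at 2.2]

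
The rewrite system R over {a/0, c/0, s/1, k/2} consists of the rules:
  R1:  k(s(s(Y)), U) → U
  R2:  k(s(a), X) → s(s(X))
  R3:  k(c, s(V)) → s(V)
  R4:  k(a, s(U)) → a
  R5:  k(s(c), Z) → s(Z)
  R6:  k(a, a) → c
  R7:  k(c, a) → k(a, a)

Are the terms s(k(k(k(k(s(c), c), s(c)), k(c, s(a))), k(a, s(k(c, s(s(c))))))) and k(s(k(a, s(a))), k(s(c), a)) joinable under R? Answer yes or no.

yes — NF(t₁) = s(s(s(a))), NF(t₂) = s(s(s(a)))

Reduce t₁ = s(k(k(k(k(s(c), c), s(c)), k(c, s(a))), k(a, s(k(c, s(s(c))))))):
1. s(k(k(k(k(s(c), c), s(c)), k(c, s(a))), k(a, s(k(c, s(s(c)))))))  →  s(k(k(k(s(c), s(c)), k(c, s(a))), k(a, s(k(c, s(s(c)))))))   [R5 at 1.1.1.1]
2. s(k(k(k(s(c), s(c)), k(c, s(a))), k(a, s(k(c, s(s(c)))))))  →  s(k(k(s(s(c)), k(c, s(a))), k(a, s(k(c, s(s(c)))))))   [R5 at 1.1.1]
3. s(k(k(s(s(c)), k(c, s(a))), k(a, s(k(c, s(s(c)))))))  →  s(k(k(c, s(a)), k(a, s(k(c, s(s(c)))))))   [R1 at 1.1]
4. s(k(k(c, s(a)), k(a, s(k(c, s(s(c)))))))  →  s(k(s(a), k(a, s(k(c, s(s(c)))))))   [R3 at 1.1]
5. s(k(s(a), k(a, s(k(c, s(s(c)))))))  →  s(s(s(k(a, s(k(c, s(s(c))))))))   [R2 at 1]
6. s(s(s(k(a, s(k(c, s(s(c))))))))  →  s(s(s(a)))   [R4 at 1.1.1]

Reduce t₂ = k(s(k(a, s(a))), k(s(c), a)):
1. k(s(k(a, s(a))), k(s(c), a))  →  k(s(a), k(s(c), a))   [R4 at 1.1]
2. k(s(a), k(s(c), a))  →  s(s(k(s(c), a)))   [R2 at ε]
3. s(s(k(s(c), a)))  →  s(s(s(a)))   [R5 at 1.1]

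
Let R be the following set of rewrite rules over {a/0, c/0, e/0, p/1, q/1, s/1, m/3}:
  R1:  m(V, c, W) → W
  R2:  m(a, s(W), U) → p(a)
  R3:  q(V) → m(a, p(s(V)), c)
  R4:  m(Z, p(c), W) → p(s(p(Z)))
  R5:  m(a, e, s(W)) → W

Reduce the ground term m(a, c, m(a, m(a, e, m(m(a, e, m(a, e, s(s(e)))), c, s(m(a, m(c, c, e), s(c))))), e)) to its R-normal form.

e

1. m(a, c, m(a, m(a, e, m(m(a, e, m(a, e, s(s(e)))), c, s(m(a, m(c, c, e), s(c))))), e))  →  m(a, m(a, e, m(m(a, e, m(a, e, s(s(e)))), c, s(m(a, m(c, c, e), s(c))))), e)   [R1 at ε]
2. m(a, m(a, e, m(m(a, e, m(a, e, s(s(e)))), c, s(m(a, m(c, c, e), s(c))))), e)  →  m(a, m(a, e, s(m(a, m(c, c, e), s(c)))), e)   [R1 at 2.3]
3. m(a, m(a, e, s(m(a, m(c, c, e), s(c)))), e)  →  m(a, m(a, m(c, c, e), s(c)), e)   [R5 at 2]
4. m(a, m(a, m(c, c, e), s(c)), e)  →  m(a, m(a, e, s(c)), e)   [R1 at 2.2]
5. m(a, m(a, e, s(c)), e)  →  m(a, c, e)   [R5 at 2]
6. m(a, c, e)  →  e   [R1 at ε]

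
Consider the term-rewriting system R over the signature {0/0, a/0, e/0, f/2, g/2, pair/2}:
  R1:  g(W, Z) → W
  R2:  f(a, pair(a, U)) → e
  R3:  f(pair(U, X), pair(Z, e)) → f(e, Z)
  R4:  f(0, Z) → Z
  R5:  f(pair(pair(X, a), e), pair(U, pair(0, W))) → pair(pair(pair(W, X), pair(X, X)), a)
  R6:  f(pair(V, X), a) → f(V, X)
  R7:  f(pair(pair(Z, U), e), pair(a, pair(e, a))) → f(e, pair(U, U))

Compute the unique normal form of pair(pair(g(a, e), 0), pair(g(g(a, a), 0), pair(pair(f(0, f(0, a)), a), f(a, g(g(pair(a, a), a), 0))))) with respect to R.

1. pair(pair(g(a, e), 0), pair(g(g(a, a), 0), pair(pair(f(0, f(0, a)), a), f(a, g(g(pair(a, a), a), 0)))))  →  pair(pair(a, 0), pair(g(g(a, a), 0), pair(pair(f(0, f(0, a)), a), f(a, g(g(pair(a, a), a), 0)))))   [R1 at 1.1]
2. pair(pair(a, 0), pair(g(g(a, a), 0), pair(pair(f(0, f(0, a)), a), f(a, g(g(pair(a, a), a), 0)))))  →  pair(pair(a, 0), pair(g(a, a), pair(pair(f(0, f(0, a)), a), f(a, g(g(pair(a, a), a), 0)))))   [R1 at 2.1]
3. pair(pair(a, 0), pair(g(a, a), pair(pair(f(0, f(0, a)), a), f(a, g(g(pair(a, a), a), 0)))))  →  pair(pair(a, 0), pair(a, pair(pair(f(0, f(0, a)), a), f(a, g(g(pair(a, a), a), 0)))))   [R1 at 2.1]
4. pair(pair(a, 0), pair(a, pair(pair(f(0, f(0, a)), a), f(a, g(g(pair(a, a), a), 0)))))  →  pair(pair(a, 0), pair(a, pair(pair(f(0, a), a), f(a, g(g(pair(a, a), a), 0)))))   [R4 at 2.2.1.1]
5. pair(pair(a, 0), pair(a, pair(pair(f(0, a), a), f(a, g(g(pair(a, a), a), 0)))))  →  pair(pair(a, 0), pair(a, pair(pair(a, a), f(a, g(g(pair(a, a), a), 0)))))   [R4 at 2.2.1.1]
6. pair(pair(a, 0), pair(a, pair(pair(a, a), f(a, g(g(pair(a, a), a), 0)))))  →  pair(pair(a, 0), pair(a, pair(pair(a, a), f(a, g(pair(a, a), a)))))   [R1 at 2.2.2.2]
7. pair(pair(a, 0), pair(a, pair(pair(a, a), f(a, g(pair(a, a), a)))))  →  pair(pair(a, 0), pair(a, pair(pair(a, a), f(a, pair(a, a)))))   [R1 at 2.2.2.2]
8. pair(pair(a, 0), pair(a, pair(pair(a, a), f(a, pair(a, a)))))  →  pair(pair(a, 0), pair(a, pair(pair(a, a), e)))   [R2 at 2.2.2]

pair(pair(a, 0), pair(a, pair(pair(a, a), e)))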